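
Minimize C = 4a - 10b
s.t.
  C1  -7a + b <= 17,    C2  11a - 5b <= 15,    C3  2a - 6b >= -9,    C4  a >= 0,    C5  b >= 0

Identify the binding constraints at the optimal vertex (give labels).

C3 and C4

Vertices and C = 4a - 10b:
  (135/56, 129/56) → C = -375/28
  (15/11, 0) → C = 60/11
  (0, 3/2) → C = -15
  (0, 0) → C = 0

The minimum is at (0, 3/2). Substituting into each constraint, equality holds for C3 and C4; the remaining constraints have slack.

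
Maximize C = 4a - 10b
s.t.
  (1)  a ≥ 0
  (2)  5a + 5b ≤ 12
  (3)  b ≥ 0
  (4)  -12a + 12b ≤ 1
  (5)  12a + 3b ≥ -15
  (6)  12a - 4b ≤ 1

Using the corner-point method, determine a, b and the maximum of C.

a = 1/12, b = 0, maximum C = 1/3

Corner points and C = 4a - 10b:
  (0, 0) → C = 0
  (0, 1/12) → C = -5/6
  (1/12, 0) → C = 1/3
  (1/6, 1/4) → C = -11/6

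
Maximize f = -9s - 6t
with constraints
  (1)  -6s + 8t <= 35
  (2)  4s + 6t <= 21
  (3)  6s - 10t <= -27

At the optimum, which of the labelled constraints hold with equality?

(1) and (3)

Corner points and f = -9s - 6t:
  (-21/34, 133/34) → f = -609/34
  (-67/6, -4) → f = 249/2
  (12/19, 117/38) → f = -459/19

The maximum is at (-67/6, -4). Substituting into each constraint, equality holds for (1) and (3); the remaining constraints have slack.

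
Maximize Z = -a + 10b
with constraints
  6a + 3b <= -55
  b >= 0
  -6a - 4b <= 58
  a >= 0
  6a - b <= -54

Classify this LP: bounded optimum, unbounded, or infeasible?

infeasible

The boundaries 6a + 3b = -55 and b = 0 meet at (-55/6, 0), but that point violates a ≥ 0. Every candidate vertex is excluded by some other constraint, so the feasible region is empty.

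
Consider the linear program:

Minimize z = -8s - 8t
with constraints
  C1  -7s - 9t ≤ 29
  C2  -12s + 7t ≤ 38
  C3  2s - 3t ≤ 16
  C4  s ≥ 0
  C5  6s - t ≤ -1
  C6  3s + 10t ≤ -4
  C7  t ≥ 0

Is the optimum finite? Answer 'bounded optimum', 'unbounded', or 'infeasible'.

infeasible

The boundaries -12s + 7t = 38 and s = 0 meet at (0, 38/7), but that point violates 3s + 10t ≤ -4. Every candidate vertex is excluded by some other constraint, so the feasible region is empty.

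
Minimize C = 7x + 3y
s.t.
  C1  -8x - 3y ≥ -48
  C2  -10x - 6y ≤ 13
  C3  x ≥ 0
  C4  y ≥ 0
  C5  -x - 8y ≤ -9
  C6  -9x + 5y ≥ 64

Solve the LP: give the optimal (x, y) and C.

Vertices and C = 7x + 3y:
  (0, 16) → C = 48
  (48/67, 944/67) → C = 3168/67
  (0, 64/5) → C = 192/5

The binding constraints are x = 0 and -9x + 5y = 64.
Solving simultaneously gives x = 0, y = 64/5.

x = 0, y = 64/5, minimum C = 192/5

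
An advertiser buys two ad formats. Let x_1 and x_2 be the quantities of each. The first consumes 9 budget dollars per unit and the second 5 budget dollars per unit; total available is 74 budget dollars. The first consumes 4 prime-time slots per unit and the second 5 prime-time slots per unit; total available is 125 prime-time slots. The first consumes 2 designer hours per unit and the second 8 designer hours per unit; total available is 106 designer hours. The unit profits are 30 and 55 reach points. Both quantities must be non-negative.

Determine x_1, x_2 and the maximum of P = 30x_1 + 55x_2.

Extreme points and P = 30x_1 + 55x_2:
  (0, 0) → P = 0
  (0, 53/4) → P = 2915/4
  (74/9, 0) → P = 740/3
  (1, 13) → P = 745

The binding constraints are 9x_1 + 5x_2 = 74 and 2x_1 + 8x_2 = 106.
Solving simultaneously gives x_1 = 1, x_2 = 13.

x_1 = 1, x_2 = 13, maximum P = 745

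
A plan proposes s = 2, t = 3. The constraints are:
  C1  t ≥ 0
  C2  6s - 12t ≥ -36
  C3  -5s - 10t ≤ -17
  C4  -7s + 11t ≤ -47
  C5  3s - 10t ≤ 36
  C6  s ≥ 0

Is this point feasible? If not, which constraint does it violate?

not feasible — violates C4

Constraint C4: -7s + 11t = 19, which is not ≤ -47. All other constraints are satisfied.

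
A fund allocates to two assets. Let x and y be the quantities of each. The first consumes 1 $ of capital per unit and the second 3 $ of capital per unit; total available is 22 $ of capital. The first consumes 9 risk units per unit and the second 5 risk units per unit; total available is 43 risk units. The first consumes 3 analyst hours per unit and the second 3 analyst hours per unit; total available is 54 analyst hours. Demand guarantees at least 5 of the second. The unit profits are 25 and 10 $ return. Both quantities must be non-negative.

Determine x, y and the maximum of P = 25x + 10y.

The optimum lies where 9x + 5y = 43 and y = 5.
Solving simultaneously gives x = 2, y = 5.

x = 2, y = 5, maximum P = 100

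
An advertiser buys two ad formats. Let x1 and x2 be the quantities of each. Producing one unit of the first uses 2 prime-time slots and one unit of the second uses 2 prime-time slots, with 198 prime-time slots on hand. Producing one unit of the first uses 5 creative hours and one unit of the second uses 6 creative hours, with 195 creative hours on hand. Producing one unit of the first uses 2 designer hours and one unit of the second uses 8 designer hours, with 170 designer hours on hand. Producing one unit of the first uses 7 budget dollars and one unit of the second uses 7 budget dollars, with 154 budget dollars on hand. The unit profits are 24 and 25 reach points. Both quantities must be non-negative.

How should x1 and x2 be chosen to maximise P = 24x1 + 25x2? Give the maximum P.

x1 = 1, x2 = 21, maximum P = 549

Extreme points and P = 24x1 + 25x2:
  (0, 0) → P = 0
  (0, 85/4) → P = 2125/4
  (22, 0) → P = 528
  (1, 21) → P = 549

At the optimal vertex, 2x1 + 8x2 = 170 and 7x1 + 7x2 = 154.
Solving simultaneously gives x1 = 1, x2 = 21.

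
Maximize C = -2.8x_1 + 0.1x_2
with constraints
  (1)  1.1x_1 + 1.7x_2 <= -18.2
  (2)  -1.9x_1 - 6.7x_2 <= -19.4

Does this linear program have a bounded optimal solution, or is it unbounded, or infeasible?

From the feasible point (-2582/69, 932/69), moving in the direction (-1.7, 1.1) keeps every constraint satisfied while C increases without bound.

unbounded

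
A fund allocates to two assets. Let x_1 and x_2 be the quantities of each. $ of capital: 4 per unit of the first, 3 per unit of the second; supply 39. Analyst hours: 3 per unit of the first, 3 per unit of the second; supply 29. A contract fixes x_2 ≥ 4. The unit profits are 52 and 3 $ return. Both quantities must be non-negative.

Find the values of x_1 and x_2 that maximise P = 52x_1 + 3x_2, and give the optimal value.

Vertices and P = 52x_1 + 3x_2:
  (0, 29/3) → P = 29
  (0, 4) → P = 12
  (17/3, 4) → P = 920/3

x_1 = 17/3, x_2 = 4, maximum P = 920/3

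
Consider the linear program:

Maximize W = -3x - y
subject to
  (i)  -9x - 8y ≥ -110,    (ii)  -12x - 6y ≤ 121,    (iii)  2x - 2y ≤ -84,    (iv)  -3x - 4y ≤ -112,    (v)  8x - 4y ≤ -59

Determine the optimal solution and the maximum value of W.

x = -814/21, y = 803/14, maximum W = 825/14

Corner points and W = -3x - y:
  (-814/21, 803/14) → W = 825/14
  (-38, 113/2) → W = 115/2
  (-578/15, 569/10) → W = 587/10

The binding constraints are -9x - 8y = -110 and -12x - 6y = 121.
Solving simultaneously gives x = -814/21, y = 803/14.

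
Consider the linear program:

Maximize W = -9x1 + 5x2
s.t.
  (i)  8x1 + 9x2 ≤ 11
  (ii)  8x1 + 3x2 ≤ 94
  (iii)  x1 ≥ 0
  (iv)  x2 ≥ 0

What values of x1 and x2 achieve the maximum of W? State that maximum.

Extreme points and W = -9x1 + 5x2:
  (0, 11/9) → W = 55/9
  (11/8, 0) → W = -99/8
  (0, 0) → W = 0

The optimum lies where 8x1 + 9x2 = 11 and x1 = 0.
Solving simultaneously gives x1 = 0, x2 = 11/9.

x1 = 0, x2 = 11/9, maximum W = 55/9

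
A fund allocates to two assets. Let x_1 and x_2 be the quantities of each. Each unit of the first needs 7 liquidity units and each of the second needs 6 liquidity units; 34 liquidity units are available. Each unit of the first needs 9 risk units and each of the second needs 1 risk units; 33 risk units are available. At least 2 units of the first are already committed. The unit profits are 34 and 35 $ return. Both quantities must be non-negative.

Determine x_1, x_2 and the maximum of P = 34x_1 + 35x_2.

x_1 = 2, x_2 = 10/3, maximum P = 554/3

Vertices and P = 34x_1 + 35x_2:
  (11/3, 0) → P = 374/3
  (2, 0) → P = 68
  (164/47, 75/47) → P = 8201/47
  (2, 10/3) → P = 554/3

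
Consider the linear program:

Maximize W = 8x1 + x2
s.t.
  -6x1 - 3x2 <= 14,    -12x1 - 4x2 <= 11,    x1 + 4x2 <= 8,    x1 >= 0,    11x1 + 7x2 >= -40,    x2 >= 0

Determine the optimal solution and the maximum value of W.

x1 = 8, x2 = 0, maximum W = 64

Feasible corners and W = 8x1 + x2:
  (0, 2) → W = 2
  (8, 0) → W = 64
  (0, 0) → W = 0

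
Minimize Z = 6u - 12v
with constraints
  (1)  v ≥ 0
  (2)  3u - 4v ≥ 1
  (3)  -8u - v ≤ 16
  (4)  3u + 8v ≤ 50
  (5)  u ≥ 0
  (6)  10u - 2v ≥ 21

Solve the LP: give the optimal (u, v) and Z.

u = 52/9, v = 49/12, minimum Z = -43/3

Corner points and Z = 6u - 12v:
  (50/3, 0) → Z = 100
  (21/10, 0) → Z = 63/5
  (52/9, 49/12) → Z = -43/3
  (41/17, 53/34) → Z = -72/17

The binding constraints are 3u - 4v = 1 and 3u + 8v = 50.
Solving simultaneously gives u = 52/9, v = 49/12.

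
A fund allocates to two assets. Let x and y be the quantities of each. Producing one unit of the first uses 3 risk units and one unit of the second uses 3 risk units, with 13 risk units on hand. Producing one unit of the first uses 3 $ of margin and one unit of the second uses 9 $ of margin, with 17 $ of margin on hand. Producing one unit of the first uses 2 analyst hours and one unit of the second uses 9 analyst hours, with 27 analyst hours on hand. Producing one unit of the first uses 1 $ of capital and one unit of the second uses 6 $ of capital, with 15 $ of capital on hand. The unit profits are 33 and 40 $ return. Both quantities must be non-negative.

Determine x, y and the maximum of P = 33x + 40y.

Vertices and P = 33x + 40y:
  (0, 0) → P = 0
  (0, 17/9) → P = 680/9
  (13/3, 0) → P = 143
  (11/3, 2/3) → P = 443/3

The binding constraints are 3x + 3y = 13 and 3x + 9y = 17.
Solving simultaneously gives x = 11/3, y = 2/3.

x = 11/3, y = 2/3, maximum P = 443/3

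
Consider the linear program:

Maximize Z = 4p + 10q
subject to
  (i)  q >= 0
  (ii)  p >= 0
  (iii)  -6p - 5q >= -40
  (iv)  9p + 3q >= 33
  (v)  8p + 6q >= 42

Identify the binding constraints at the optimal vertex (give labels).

(iii) and (iv)

Corner points and Z = 4p + 10q:
  (20/3, 0) → Z = 80/3
  (21/4, 0) → Z = 21
  (5/3, 6) → Z = 200/3
  (12/5, 19/5) → Z = 238/5

The maximum is at (5/3, 6). Substituting into each constraint, equality holds for (iii) and (iv); the remaining constraints have slack.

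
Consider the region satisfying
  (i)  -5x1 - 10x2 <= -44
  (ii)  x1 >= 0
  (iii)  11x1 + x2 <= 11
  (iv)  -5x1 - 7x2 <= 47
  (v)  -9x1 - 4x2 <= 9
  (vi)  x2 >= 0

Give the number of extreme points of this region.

The feasible vertices (each the meet of two boundaries and inside every other half-plane) are:
  (0, 22/5)
  (22/35, 143/35)
  (0, 11)

3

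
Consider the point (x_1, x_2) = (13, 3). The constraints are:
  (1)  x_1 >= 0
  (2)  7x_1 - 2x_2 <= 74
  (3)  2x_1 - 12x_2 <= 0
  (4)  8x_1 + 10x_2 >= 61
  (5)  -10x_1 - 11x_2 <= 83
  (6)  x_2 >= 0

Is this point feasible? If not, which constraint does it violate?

not feasible — violates (2)

Constraint (2): 7x_1 - 2x_2 = 85, which is not ≤ 74. All other constraints are satisfied.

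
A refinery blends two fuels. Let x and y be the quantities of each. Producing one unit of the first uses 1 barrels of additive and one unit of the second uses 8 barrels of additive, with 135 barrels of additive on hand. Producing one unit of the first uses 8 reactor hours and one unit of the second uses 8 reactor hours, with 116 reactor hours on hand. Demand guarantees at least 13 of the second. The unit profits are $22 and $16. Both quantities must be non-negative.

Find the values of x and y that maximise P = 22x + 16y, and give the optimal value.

x = 3/2, y = 13, maximum P = 241

Vertices and P = 22x + 16y:
  (0, 29/2) → P = 232
  (0, 13) → P = 208
  (3/2, 13) → P = 241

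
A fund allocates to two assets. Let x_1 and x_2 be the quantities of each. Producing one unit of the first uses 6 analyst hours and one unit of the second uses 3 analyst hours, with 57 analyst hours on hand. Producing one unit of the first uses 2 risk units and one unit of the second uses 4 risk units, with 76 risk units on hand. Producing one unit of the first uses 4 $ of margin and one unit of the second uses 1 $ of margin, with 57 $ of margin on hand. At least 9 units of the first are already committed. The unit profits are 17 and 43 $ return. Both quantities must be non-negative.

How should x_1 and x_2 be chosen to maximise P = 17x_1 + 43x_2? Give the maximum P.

x_1 = 9, x_2 = 1, maximum P = 196

Corner points and P = 17x_1 + 43x_2:
  (19/2, 0) → P = 323/2
  (9, 0) → P = 153
  (9, 1) → P = 196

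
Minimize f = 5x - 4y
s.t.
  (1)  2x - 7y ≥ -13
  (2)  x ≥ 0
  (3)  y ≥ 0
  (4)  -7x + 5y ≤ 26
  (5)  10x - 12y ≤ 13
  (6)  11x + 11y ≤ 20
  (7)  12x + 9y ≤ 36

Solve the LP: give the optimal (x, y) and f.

x = 0, y = 20/11, minimum f = -80/11

Corner points and f = 5x - 4y:
  (0, 0) → f = 0
  (0, 20/11) → f = -80/11
  (13/10, 0) → f = 13/2
  (383/242, 57/242) → f = 1687/242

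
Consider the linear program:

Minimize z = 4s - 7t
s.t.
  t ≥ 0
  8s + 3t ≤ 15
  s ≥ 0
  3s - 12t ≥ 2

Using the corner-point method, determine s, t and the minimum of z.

s = 2/3, t = 0, minimum z = 8/3

Vertices and z = 4s - 7t:
  (15/8, 0) → z = 15/2
  (2/3, 0) → z = 8/3
  (62/35, 29/105) → z = 541/105

At the optimal vertex, t = 0 and 3s - 12t = 2.
Solving simultaneously gives s = 2/3, t = 0.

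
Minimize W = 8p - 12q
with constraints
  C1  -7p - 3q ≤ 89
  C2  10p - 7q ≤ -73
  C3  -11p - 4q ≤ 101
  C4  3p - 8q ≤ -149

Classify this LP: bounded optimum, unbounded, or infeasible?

unbounded

From the feasible point (459/59, 1271/59), moving in the direction (-4, 11) keeps every constraint satisfied while W decreases without bound.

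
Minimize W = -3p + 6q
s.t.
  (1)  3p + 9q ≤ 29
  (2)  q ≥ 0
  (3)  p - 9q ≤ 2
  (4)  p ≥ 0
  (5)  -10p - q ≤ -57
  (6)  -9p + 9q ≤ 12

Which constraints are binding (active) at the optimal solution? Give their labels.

Feasible corners and W = -3p + 6q:
  (31/4, 23/36) → W = -233/12
  (484/87, 119/87) → W = -246/29
  (515/91, 37/91) → W = -189/13

The minimum is at (31/4, 23/36). Substituting into each constraint, equality holds for (1) and (3); the remaining constraints have slack.

(1) and (3)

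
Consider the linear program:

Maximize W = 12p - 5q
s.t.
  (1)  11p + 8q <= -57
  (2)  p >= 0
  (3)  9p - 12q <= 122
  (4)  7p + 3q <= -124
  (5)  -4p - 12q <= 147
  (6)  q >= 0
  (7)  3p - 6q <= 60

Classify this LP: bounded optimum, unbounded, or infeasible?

infeasible

The boundaries 11p + 8q = -57 and 7p + 3q = -124 meet at (-821/23, 965/23), but that point violates p ≥ 0. Every candidate vertex is excluded by some other constraint, so the feasible region is empty.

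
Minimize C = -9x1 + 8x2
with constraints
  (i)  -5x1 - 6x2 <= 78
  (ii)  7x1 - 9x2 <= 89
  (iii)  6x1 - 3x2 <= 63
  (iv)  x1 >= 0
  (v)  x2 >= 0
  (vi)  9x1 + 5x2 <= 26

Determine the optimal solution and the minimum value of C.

x1 = 26/9, x2 = 0, minimum C = -26

Corner points and C = -9x1 + 8x2:
  (0, 0) → C = 0
  (0, 26/5) → C = 208/5
  (26/9, 0) → C = -26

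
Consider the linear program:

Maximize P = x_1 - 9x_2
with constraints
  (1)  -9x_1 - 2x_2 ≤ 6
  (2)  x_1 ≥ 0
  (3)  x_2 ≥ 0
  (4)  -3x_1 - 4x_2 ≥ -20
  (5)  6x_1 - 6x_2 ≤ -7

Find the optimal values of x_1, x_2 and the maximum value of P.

Extreme points and P = x_1 - 9x_2:
  (0, 5) → P = -45
  (0, 7/6) → P = -21/2
  (46/21, 47/14) → P = -1177/42

x_1 = 0, x_2 = 7/6, maximum P = -21/2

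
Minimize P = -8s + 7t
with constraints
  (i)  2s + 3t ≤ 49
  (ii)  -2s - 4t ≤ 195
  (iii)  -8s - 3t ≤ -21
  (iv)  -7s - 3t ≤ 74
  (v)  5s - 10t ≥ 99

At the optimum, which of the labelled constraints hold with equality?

Vertices and P = -8s + 7t:
  (781/2, -244) → P = -4832
  (787/35, 47/35) → P = -5967/35
  (669/26, -801/13) → P = -8283/13
  (507/95, -687/95) → P = -1773/19

The minimum is at (781/2, -244). Substituting into each constraint, equality holds for (i) and (ii); the remaining constraints have slack.

(i) and (ii)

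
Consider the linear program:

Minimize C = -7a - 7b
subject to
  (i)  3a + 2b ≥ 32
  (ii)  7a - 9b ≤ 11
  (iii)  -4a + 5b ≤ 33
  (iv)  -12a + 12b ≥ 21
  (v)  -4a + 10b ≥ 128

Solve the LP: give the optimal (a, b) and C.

a = 97/4, b = 26, minimum C = -1407/4

Corner points and C = -7a - 7b:
  (97/4, 26) → C = -1407/4
  (31/2, 19) → C = -483/2
  (221/12, 121/6) → C = -3241/12

The binding constraints are -4a + 5b = 33 and -12a + 12b = 21.
Solving simultaneously gives a = 97/4, b = 26.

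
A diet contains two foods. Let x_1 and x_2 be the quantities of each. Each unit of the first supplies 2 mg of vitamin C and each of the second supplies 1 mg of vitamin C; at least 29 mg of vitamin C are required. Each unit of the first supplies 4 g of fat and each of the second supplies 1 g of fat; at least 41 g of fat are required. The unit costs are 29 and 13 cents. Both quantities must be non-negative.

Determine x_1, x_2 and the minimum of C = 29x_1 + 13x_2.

Feasible corners and C = 29x_1 + 13x_2:
  (0, 41) → C = 533
  (29/2, 0) → C = 841/2
  (6, 17) → C = 395
The feasible region is unbounded (it extends along (0, 1), (1, 0)), but C strictly increases along every unbounded feasible direction, so there is no improving ray and the minimum is attained at a vertex.

x_1 = 6, x_2 = 17, minimum C = 395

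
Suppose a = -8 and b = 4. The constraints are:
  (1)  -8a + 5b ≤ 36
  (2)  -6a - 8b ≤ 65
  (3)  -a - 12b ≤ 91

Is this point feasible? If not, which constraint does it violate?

not feasible — violates (1)

Constraint (1): -8a + 5b = 84, which is not ≤ 36. All other constraints are satisfied.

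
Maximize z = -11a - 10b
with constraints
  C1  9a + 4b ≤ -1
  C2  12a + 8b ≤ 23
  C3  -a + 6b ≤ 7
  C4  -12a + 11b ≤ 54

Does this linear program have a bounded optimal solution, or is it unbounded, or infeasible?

From the feasible point (-17/29, 31/29), moving in the direction (-11, -12) keeps every constraint satisfied while z increases without bound.

unbounded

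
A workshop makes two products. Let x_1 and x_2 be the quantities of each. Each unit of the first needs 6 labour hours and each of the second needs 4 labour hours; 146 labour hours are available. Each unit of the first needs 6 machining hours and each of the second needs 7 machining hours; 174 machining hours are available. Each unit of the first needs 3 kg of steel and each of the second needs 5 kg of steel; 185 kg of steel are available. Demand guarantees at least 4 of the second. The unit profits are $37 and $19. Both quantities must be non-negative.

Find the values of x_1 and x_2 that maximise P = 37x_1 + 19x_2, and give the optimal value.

x_1 = 65/3, x_2 = 4, maximum P = 2633/3

Feasible corners and P = 37x_1 + 19x_2:
  (0, 174/7) → P = 3306/7
  (0, 4) → P = 76
  (163/9, 28/3) → P = 7627/9
  (65/3, 4) → P = 2633/3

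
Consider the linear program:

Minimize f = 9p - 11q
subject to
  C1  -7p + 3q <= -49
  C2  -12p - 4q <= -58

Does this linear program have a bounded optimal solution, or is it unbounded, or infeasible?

From the feasible point (185/32, -91/32), moving in the direction (3, 7) keeps every constraint satisfied while f decreases without bound.

unbounded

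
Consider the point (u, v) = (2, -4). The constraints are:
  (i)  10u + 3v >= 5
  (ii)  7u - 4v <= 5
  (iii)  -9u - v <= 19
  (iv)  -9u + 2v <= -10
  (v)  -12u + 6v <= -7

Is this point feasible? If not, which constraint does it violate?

Constraint (ii): 7u - 4v = 30, which is not ≤ 5. All other constraints are satisfied.

not feasible — violates (ii)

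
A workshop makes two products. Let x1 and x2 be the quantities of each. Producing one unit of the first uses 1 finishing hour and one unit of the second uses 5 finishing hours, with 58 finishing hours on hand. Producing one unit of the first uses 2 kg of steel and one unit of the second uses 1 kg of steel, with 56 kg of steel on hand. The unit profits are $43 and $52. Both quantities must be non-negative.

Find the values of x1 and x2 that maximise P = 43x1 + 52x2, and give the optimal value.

Feasible corners and P = 43x1 + 52x2:
  (0, 0) → P = 0
  (0, 58/5) → P = 3016/5
  (28, 0) → P = 1204
  (74/3, 20/3) → P = 4222/3

The binding constraints are x1 + 5x2 = 58 and 2x1 + x2 = 56.
Solving simultaneously gives x1 = 74/3, x2 = 20/3.

x1 = 74/3, x2 = 20/3, maximum P = 4222/3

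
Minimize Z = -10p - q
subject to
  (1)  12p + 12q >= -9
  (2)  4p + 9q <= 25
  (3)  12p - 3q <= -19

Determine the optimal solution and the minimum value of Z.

p = -4/5, q = 47/15, minimum Z = 73/15

Feasible corners and Z = -10p - q:
  (-127/20, 28/5) → Z = 579/10
  (-17/12, 2/3) → Z = 27/2
  (-4/5, 47/15) → Z = 73/15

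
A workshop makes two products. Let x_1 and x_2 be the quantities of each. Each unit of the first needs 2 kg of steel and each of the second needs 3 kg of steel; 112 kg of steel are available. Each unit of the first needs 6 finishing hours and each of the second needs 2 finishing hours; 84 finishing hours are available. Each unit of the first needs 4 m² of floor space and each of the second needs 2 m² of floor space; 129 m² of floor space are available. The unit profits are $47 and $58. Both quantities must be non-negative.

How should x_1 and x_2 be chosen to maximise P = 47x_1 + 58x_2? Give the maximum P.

Vertices and P = 47x_1 + 58x_2:
  (0, 0) → P = 0
  (0, 112/3) → P = 6496/3
  (14, 0) → P = 658
  (2, 36) → P = 2182

x_1 = 2, x_2 = 36, maximum P = 2182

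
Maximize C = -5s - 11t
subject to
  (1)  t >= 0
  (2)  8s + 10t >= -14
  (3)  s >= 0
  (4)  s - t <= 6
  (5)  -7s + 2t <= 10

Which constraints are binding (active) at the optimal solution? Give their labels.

(1) and (3)

Vertices and C = -5s - 11t:
  (0, 0) → C = 0
  (6, 0) → C = -30
  (0, 5) → C = -55
The feasible region is unbounded (it extends along (2, 7), (1, 1)), but C strictly decreases along every unbounded feasible direction, so there is no improving ray and the maximum is attained at a vertex.

The maximum is at (0, 0). Substituting into each constraint, equality holds for (1) and (3); the remaining constraints have slack.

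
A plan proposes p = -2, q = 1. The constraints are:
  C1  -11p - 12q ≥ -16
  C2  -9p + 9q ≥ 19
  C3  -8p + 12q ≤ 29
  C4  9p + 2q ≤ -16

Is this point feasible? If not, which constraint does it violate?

feasible

C1: 10 ≥ -16 ✓
C2: 27 ≥ 19 ✓
C3: 28 ≤ 29 ✓
C4: -16 ≤ -16 ✓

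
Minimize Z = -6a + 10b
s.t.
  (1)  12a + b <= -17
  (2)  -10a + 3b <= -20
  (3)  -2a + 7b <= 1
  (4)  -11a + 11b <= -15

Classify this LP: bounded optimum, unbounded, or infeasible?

unbounded

From the feasible point (-31/46, -205/23), moving in the direction (-3, -10) keeps every constraint satisfied while Z decreases without bound.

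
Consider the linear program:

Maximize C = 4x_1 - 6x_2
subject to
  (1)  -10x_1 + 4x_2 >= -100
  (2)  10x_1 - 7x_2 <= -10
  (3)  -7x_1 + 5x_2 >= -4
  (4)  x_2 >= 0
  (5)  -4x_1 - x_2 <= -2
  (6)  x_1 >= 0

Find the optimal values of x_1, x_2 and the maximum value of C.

x_1 = 2/19, x_2 = 30/19, maximum C = -172/19

Extreme points and C = 4x_1 - 6x_2:
  (74/3, 110/3) → C = -364/3
  (2/19, 30/19) → C = -172/19
  (0, 2) → C = -12
The feasible region is unbounded (it extends along (0, 1), (2, 5)), but C strictly decreases along every unbounded feasible direction, so there is no improving ray and the maximum is attained at a vertex.

At the optimal vertex, 10x_1 - 7x_2 = -10 and -4x_1 - x_2 = -2.
Solving simultaneously gives x_1 = 2/19, x_2 = 30/19.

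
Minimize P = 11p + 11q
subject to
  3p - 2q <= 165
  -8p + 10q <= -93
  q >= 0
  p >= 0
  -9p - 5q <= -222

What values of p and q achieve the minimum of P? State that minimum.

p = 74/3, q = 0, minimum P = 814/3

Vertices and P = 11p + 11q:
  (732/7, 1041/14) → P = 27555/14
  (55, 0) → P = 605
  (537/26, 939/130) → P = 19932/65
  (74/3, 0) → P = 814/3

The binding constraints are q = 0 and -9p - 5q = -222.
Solving simultaneously gives p = 74/3, q = 0.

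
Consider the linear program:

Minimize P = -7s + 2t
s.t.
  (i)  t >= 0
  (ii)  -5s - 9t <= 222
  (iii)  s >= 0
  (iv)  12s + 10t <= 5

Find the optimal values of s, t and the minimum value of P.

s = 5/12, t = 0, minimum P = -35/12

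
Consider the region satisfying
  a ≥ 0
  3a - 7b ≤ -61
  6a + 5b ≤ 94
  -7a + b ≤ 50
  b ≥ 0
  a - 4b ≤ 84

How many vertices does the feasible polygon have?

Of the 15 pairwise boundary intersections, those satisfying every inequality are:
  (0, 61/7)
  (0, 94/5)
  (353/57, 216/19)

3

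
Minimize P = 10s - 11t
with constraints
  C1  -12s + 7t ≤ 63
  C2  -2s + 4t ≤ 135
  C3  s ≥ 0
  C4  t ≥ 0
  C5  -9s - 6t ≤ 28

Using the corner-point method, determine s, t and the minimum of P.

s = 693/34, t = 747/17, minimum P = -4752/17

Feasible corners and P = 10s - 11t:
  (693/34, 747/17) → P = -4752/17
  (0, 9) → P = -99
  (0, 0) → P = 0
The feasible region is unbounded (it extends along (2, 1), (1, 0)), but P strictly increases along every unbounded feasible direction, so there is no improving ray and the minimum is attained at a vertex.

The optimum lies where -12s + 7t = 63 and -2s + 4t = 135.
Solving simultaneously gives s = 693/34, t = 747/17.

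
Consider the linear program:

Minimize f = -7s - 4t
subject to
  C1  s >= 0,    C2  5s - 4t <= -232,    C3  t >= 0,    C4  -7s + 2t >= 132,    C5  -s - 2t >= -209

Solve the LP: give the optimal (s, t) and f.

s = 77/8, t = 1595/16, minimum f = -3729/8

The binding constraints are -7s + 2t = 132 and -s - 2t = -209.
Solving simultaneously gives s = 77/8, t = 1595/16.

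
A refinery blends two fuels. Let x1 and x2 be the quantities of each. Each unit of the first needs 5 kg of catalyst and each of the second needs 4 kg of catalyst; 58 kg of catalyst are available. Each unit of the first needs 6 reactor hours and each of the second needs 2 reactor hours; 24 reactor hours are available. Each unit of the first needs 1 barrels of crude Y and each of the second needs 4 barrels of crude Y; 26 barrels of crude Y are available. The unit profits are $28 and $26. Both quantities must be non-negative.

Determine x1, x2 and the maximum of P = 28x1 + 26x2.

x1 = 2, x2 = 6, maximum P = 212

Corner points and P = 28x1 + 26x2:
  (0, 0) → P = 0
  (0, 13/2) → P = 169
  (4, 0) → P = 112
  (2, 6) → P = 212

The optimum lies where 6x1 + 2x2 = 24 and x1 + 4x2 = 26.
Solving simultaneously gives x1 = 2, x2 = 6.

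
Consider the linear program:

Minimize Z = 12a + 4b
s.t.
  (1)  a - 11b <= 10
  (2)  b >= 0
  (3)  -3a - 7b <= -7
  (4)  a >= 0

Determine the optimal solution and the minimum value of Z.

a = 0, b = 1, minimum Z = 4

Vertices and Z = 12a + 4b:
  (10, 0) → Z = 120
  (7/3, 0) → Z = 28
  (0, 1) → Z = 4
The feasible region is unbounded (it extends along (11, 1), (0, 1)), but Z strictly increases along every unbounded feasible direction, so there is no improving ray and the minimum is attained at a vertex.

The binding constraints are -3a - 7b = -7 and a = 0.
Solving simultaneously gives a = 0, b = 1.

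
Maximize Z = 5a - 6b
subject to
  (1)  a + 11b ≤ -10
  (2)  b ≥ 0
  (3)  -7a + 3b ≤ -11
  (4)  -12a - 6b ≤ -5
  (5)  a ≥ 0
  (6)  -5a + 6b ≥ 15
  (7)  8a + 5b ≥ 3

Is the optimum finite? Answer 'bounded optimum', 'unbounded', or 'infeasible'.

infeasible

The boundaries -7a + 3b = -11 and -5a + 6b = 15 meet at (37/9, 160/27), but that point violates a + 11b ≤ -10. Every candidate vertex is excluded by some other constraint, so the feasible region is empty.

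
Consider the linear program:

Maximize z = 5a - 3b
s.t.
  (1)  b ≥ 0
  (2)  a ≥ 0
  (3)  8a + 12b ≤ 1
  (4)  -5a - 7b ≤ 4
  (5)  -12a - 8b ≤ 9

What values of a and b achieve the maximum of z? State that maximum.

a = 1/8, b = 0, maximum z = 5/8

At the optimal vertex, b = 0 and 8a + 12b = 1.
Solving simultaneously gives a = 1/8, b = 0.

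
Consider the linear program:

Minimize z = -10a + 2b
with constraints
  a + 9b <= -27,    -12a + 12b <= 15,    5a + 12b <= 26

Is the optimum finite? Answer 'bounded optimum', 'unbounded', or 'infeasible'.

From the feasible point (-153/40, -103/40), moving in the direction (12, -5) keeps every constraint satisfied while z decreases without bound.

unbounded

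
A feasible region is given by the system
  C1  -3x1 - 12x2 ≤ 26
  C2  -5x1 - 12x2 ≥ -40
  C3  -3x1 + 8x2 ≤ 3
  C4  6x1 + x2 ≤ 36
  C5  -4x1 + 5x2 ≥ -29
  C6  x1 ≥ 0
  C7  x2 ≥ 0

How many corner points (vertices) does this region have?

5

Pairwise boundary intersections that survive every other constraint:
  (71/19, 135/76)
  (392/67, 60/67)
  (0, 3/8)
  (6, 0)
  (0, 0)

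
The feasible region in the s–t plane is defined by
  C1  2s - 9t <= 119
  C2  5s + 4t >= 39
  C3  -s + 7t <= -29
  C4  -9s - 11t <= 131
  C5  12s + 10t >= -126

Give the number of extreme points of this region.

Pairwise boundary intersections that survive every other constraint:
  (827/53, -517/53)
  (572/5, 61/5)
  (389/39, -106/39)

3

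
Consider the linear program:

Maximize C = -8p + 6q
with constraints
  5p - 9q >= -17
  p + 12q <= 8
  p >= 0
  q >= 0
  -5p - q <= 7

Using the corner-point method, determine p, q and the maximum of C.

p = 0, q = 2/3, maximum C = 4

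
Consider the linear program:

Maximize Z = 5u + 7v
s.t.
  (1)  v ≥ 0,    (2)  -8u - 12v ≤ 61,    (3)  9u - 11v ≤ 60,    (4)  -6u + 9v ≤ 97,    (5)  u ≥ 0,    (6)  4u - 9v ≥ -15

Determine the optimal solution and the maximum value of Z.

u = 705/37, v = 375/37, maximum Z = 6150/37

Corner points and Z = 5u + 7v:
  (20/3, 0) → Z = 100/3
  (0, 0) → Z = 0
  (705/37, 375/37) → Z = 6150/37
  (0, 5/3) → Z = 35/3

At the optimal vertex, 9u - 11v = 60 and 4u - 9v = -15.
Solving simultaneously gives u = 705/37, v = 375/37.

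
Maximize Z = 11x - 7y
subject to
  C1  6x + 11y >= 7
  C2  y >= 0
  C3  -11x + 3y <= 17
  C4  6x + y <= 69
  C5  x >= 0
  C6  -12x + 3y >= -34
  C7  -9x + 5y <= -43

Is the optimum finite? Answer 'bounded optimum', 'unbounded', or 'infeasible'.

The boundaries 6x + 11y = 7 and y = 0 meet at (7/6, 0), but that point violates -9x + 5y ≤ -43. Every candidate vertex is excluded by some other constraint, so the feasible region is empty.

infeasible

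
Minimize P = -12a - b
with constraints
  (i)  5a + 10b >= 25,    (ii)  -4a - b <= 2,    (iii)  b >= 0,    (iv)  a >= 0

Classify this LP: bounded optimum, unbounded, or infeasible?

From the feasible point (5, 0), moving in the direction (0, 1) keeps every constraint satisfied while P decreases without bound.

unbounded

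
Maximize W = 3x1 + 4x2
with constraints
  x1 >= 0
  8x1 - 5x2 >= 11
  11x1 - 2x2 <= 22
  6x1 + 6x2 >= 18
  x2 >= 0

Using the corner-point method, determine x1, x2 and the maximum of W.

Extreme points and W = 3x1 + 4x2:
  (88/39, 55/39) → W = 484/39
  (2, 1) → W = 10
  (28/13, 11/13) → W = 128/13

At the optimal vertex, 8x1 - 5x2 = 11 and 11x1 - 2x2 = 22.
Solving simultaneously gives x1 = 88/39, x2 = 55/39.

x1 = 88/39, x2 = 55/39, maximum W = 484/39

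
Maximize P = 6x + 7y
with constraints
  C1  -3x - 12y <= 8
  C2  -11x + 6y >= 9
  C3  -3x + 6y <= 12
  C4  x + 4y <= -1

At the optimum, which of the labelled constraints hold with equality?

Vertices and P = 6x + 7y:
  (-26/25, -61/150) → P = -1363/150
  (-32/9, 2/9) → P = -178/9
  (-21/25, -1/25) → P = -133/25
  (-3, 1/2) → P = -29/2

The maximum is at (-21/25, -1/25). Substituting into each constraint, equality holds for C2 and C4; the remaining constraints have slack.

C2 and C4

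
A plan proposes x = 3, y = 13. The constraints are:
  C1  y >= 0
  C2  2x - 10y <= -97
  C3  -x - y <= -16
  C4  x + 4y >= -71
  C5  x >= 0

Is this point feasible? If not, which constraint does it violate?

C1: 13 ≥ 0 ✓
C2: -124 ≤ -97 ✓
C3: -16 ≤ -16 ✓
C4: 55 ≥ -71 ✓
C5: 3 ≥ 0 ✓

feasible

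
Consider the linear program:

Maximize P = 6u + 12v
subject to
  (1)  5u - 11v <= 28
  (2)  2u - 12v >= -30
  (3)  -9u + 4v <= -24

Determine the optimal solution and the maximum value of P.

u = 333/19, v = 103/19, maximum P = 3234/19

Vertices and P = 6u + 12v:
  (333/19, 103/19) → P = 3234/19
  (152/79, -132/79) → P = -672/79
  (102/25, 159/50) → P = 1566/25

The optimum lies where 5u - 11v = 28 and 2u - 12v = -30.
Solving simultaneously gives u = 333/19, v = 103/19.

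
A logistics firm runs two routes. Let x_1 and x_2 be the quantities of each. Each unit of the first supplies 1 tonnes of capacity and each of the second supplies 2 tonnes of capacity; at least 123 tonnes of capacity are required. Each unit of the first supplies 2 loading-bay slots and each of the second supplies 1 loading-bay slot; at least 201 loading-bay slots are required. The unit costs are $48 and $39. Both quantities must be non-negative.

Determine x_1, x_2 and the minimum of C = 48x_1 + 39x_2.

x_1 = 93, x_2 = 15, minimum C = 5049

The feasible region is unbounded (it extends along (0, 1), (1, 0)), but C strictly increases along every unbounded feasible direction, so there is no improving ray and the minimum is attained at a vertex.

The optimum lies where x_1 + 2x_2 = 123 and 2x_1 + x_2 = 201.
Solving simultaneously gives x_1 = 93, x_2 = 15.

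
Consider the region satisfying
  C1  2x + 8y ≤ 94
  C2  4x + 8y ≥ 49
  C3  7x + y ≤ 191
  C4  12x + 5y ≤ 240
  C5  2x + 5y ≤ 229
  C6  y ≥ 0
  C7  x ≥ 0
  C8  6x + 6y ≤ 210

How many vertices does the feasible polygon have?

Of the 28 pairwise boundary intersections, those satisfying every inequality are:
  (725/43, 324/43)
  (0, 47/4)
  (49/4, 0)
  (0, 49/8)
  (20, 0)

5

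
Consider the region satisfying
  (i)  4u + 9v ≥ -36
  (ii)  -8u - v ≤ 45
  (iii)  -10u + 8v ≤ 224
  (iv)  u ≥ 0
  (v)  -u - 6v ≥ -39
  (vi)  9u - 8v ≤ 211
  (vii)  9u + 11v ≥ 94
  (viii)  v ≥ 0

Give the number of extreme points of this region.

4

The feasible vertices (each the meet of two boundaries and inside every other half-plane) are:
  (789/31, 70/31)
  (135/43, 257/43)
  (211/9, 0)
  (94/9, 0)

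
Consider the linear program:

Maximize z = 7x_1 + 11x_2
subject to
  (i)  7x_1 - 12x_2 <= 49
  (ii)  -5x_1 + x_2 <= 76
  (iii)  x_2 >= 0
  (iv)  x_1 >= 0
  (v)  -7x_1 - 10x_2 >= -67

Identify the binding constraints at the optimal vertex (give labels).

Feasible corners and z = 7x_1 + 11x_2:
  (7, 0) → z = 49
  (647/77, 9/11) → z = 746/11
  (0, 0) → z = 0
  (0, 67/10) → z = 737/10

The maximum is at (0, 67/10). Substituting into each constraint, equality holds for (iv) and (v); the remaining constraints have slack.

(iv) and (v)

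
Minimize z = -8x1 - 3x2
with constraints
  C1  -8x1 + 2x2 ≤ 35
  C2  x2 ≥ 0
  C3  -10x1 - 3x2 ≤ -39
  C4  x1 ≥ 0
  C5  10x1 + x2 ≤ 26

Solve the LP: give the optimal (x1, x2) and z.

x1 = 17/28, x2 = 279/14, minimum z = -905/14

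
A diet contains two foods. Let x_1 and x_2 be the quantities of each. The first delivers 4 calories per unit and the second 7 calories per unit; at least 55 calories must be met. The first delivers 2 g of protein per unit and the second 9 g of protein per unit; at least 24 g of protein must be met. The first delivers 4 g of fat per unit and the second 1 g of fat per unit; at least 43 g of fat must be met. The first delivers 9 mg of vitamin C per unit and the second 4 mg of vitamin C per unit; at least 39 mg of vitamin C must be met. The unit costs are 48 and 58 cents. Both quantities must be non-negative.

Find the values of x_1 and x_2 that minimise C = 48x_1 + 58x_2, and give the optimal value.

x_1 = 41/4, x_2 = 2, minimum C = 608

The feasible region is unbounded (it extends along (0, 1), (1, 0)), but C strictly increases along every unbounded feasible direction, so there is no improving ray and the minimum is attained at a vertex.

The binding constraints are 4x_1 + 7x_2 = 55 and 4x_1 + x_2 = 43.
Solving simultaneously gives x_1 = 41/4, x_2 = 2.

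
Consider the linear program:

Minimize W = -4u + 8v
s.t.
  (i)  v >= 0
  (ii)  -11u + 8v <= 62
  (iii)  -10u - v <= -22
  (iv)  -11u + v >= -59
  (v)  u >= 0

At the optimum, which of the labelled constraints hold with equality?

(i) and (iv)

Extreme points and W = -4u + 8v:
  (11/5, 0) → W = -44/5
  (59/11, 0) → W = -236/11
  (114/91, 862/91) → W = 920/13
  (534/77, 121/7) → W = 1216/11

The minimum is at (59/11, 0). Substituting into each constraint, equality holds for (i) and (iv); the remaining constraints have slack.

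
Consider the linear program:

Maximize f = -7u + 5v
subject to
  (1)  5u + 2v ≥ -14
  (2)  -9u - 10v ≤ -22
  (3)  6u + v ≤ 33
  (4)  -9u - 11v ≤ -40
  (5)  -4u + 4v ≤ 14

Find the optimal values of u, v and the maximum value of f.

Feasible corners and f = -7u + 5v:
  (17/3, -1) → f = -134/3
  (59/14, 54/7) → f = 127/14
  (3/40, 143/40) → f = 347/20

u = 3/40, v = 143/40, maximum f = 347/20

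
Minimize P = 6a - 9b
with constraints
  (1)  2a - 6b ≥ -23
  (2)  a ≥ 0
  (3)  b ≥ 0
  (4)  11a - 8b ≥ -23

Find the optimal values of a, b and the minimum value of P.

The feasible region is unbounded (it extends along (3, 1), (1, 0)), but P strictly increases along every unbounded feasible direction, so there is no improving ray and the minimum is attained at a vertex.

a = 23/25, b = 207/50, minimum P = -1587/50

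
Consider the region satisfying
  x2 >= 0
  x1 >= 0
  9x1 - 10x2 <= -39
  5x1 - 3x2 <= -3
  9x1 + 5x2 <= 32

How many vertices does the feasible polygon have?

The feasible vertices (each the meet of two boundaries and inside every other half-plane) are:
  (0, 39/10)
  (0, 32/5)
  (25/27, 71/15)

3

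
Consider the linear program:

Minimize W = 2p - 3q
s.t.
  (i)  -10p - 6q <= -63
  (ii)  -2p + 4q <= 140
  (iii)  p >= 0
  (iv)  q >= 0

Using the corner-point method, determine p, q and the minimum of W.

p = 0, q = 35, minimum W = -105

Vertices and W = 2p - 3q:
  (0, 21/2) → W = -63/2
  (63/10, 0) → W = 63/5
  (0, 35) → W = -105
The feasible region is unbounded (it extends along (2, 1), (1, 0)), but W strictly increases along every unbounded feasible direction, so there is no improving ray and the minimum is attained at a vertex.

The optimum lies where -2p + 4q = 140 and p = 0.
Solving simultaneously gives p = 0, q = 35.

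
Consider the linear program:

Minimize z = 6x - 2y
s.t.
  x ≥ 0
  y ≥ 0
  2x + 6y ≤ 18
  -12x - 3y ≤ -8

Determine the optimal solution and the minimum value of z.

Feasible corners and z = 6x - 2y:
  (0, 3) → z = -6
  (0, 8/3) → z = -16/3
  (9, 0) → z = 54
  (2/3, 0) → z = 4

The optimum lies where x = 0 and 2x + 6y = 18.
Solving simultaneously gives x = 0, y = 3.

x = 0, y = 3, minimum z = -6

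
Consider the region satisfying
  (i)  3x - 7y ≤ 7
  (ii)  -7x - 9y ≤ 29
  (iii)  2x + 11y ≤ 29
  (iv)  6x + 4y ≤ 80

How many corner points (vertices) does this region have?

The feasible vertices (each the meet of two boundaries and inside every other half-plane) are:
  (-35/19, -34/19)
  (280/47, 73/47)
  (-580/59, 261/59)

3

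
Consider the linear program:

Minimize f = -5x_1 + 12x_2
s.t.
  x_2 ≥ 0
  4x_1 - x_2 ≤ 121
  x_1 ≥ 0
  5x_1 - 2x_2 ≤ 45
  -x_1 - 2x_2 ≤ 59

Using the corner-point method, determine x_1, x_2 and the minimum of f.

Vertices and f = -5x_1 + 12x_2:
  (0, 0) → f = 0
  (9, 0) → f = -45
  (197/3, 425/3) → f = 4115/3
The feasible region is unbounded (it extends along (0, 1), (1, 4)), but f strictly increases along every unbounded feasible direction, so there is no improving ray and the minimum is attained at a vertex.

x_1 = 9, x_2 = 0, minimum f = -45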